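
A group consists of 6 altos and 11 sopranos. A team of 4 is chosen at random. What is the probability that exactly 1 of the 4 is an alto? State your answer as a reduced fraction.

There are C(17,4) = 2380 ways to choose 4 from 17.
Selections with exactly 1 alto: choose 1 of the 6 altos and 3 of the 11 sopranos, C(6,1)·C(11,3) = 6·165 = 990.
Probability = 990/2380 = 99/238.

99/238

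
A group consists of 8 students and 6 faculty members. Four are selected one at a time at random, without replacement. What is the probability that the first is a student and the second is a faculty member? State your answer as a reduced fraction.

24/91

Multiply the conditional probabilities at each draw: 8/14 · 6/13 = 48/182 = 24/91.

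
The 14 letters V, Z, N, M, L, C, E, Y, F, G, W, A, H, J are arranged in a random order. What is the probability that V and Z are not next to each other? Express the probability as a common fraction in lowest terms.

6/7

There are 14! = 87178291200 arrangements.
Arrangements with V and Z adjacent: 2·13! = 12454041600.
So not adjacent: 87178291200 − 12454041600 = 74724249600, probability 74724249600/87178291200 = 6/7.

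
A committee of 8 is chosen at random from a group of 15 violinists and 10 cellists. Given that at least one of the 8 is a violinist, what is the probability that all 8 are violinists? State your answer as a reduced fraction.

143/24034

Work in counts. Selections with at least one violinist: C(25,8) − C(10,8) = 1081575 − 45 = 1081530.
Of those, selections where all 8 are violinists: C(15,8) = 6435.
Conditional probability = 6435/1081530 = 143/24034.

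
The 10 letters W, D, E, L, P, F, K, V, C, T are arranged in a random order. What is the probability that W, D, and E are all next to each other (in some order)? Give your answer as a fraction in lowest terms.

1/15

There are 10! = 3628800 arrangements.
Treat the three as one block: 8! placements × 3! orders within the block = 40320·6 = 241920.
Probability = 241920/3628800 = 1/15.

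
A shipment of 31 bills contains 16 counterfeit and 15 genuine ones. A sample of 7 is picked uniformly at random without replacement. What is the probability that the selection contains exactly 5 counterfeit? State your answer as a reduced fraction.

The sample space is all 7-subsets of the 31: C(31,7) = 2629575.
Selections with exactly 5 counterfeit: choose 5 of the 16 counterfeit and 2 of the 15 genuine, C(16,5)·C(15,2) = 4368·105 = 458640.
Probability = 458640/2629575 = 784/4495.

784/4495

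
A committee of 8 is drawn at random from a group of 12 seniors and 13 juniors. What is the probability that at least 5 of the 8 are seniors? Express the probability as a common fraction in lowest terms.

There are C(25,8) = 1081575 ways to choose the 8.
Favorable selections (at least 5 seniors): C(12,5)·C(13,3) + C(12,6)·C(13,2) + C(12,7)·C(13,1) + C(12,8)·C(13,0) = 226512 + 72072 + 10296 + 495 = 309375.
Probability = 309375/1081575 = 125/437.

125/437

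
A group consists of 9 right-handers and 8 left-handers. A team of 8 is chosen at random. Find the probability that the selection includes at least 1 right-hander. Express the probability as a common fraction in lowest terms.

24309/24310

There are C(17,8) = 24310 ways to choose the 8.
The complement is all 8 are left-handers: C(8,8) = 1.
Probability = 1 − 1/24310 = 24309/24310.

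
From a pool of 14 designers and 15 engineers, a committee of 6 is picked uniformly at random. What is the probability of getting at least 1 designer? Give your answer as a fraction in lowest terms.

1033/1044

There are C(29,6) = 475020 ways to choose the 6.
The complement is all 6 are engineers: C(15,6) = 5005.
Probability = 1 − 5005/475020 = 470015/475020 = 1033/1044.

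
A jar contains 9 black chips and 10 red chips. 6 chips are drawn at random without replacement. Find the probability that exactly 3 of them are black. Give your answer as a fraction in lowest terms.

There are C(19,6) = 27132 ways to choose 6 from 19.
Selections with exactly 3 black: choose 3 of the 9 black and 3 of the 10 red, C(9,3)·C(10,3) = 84·120 = 10080.
Probability = 10080/27132 = 120/323.

120/323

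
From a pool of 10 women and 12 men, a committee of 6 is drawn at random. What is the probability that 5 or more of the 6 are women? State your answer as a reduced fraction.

14/323

Total selections: C(22,6) = 74613.
Favorable selections (5 or more women): C(10,5)·C(12,1) + C(10,6)·C(12,0) = 3024 + 210 = 3234.
Probability = 3234/74613 = 14/323.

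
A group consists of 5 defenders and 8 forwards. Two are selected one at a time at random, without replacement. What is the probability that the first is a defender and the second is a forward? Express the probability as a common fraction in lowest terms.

Multiply the conditional probabilities at each draw: 5/13 · 8/12 = 40/156 = 10/39.

10/39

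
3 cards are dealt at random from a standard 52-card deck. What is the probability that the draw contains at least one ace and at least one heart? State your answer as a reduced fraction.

33/260

There are C(52,3) = 22100 possible draws.
By inclusion-exclusion on the complements, draws missing all aces or all hearts: C(48,3) + C(39,3) − C(36,3) = 17296 + 9139 − 7140 = 19295.
So draws with at least one of each: 22100 − 19295 = 2805, probability 2805/22100 = 33/260.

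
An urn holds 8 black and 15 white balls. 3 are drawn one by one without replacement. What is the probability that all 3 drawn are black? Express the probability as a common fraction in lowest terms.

8/253

Multiply the conditional probabilities at each draw: 8/23 · 7/22 · 6/21 = 336/10626 = 8/253.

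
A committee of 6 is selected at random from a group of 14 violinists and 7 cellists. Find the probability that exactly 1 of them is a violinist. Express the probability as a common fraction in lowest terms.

Total number of selections: C(21,6) = 54264.
Selections with exactly 1 violinist: choose 1 of the 14 violinists and 5 of the 7 cellists, C(14,1)·C(7,5) = 14·21 = 294.
Probability = 294/54264 = 7/1292.

7/1292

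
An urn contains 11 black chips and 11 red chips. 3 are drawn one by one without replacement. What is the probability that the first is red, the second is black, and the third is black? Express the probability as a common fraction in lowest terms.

11/84

Multiply the conditional probabilities at each draw: 11/22 · 11/21 · 10/20 = 1210/9240 = 11/84.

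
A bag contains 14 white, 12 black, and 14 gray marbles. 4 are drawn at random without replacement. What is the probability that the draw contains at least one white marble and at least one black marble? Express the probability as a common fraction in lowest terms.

2191/3515

There are C(40,4) = 91390 possible draws.
By inclusion-exclusion on the complements, draws missing all white or all black: C(26,4) + C(28,4) − C(14,4) = 14950 + 20475 − 1001 = 34424.
So draws with at least one of each: 91390 − 34424 = 56966, probability 56966/91390 = 2191/3515.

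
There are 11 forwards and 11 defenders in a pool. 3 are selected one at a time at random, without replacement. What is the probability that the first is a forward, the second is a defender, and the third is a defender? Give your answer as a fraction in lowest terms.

11/84

Multiply the conditional probabilities at each draw: 11/22 · 11/21 · 10/20 = 1210/9240 = 11/84.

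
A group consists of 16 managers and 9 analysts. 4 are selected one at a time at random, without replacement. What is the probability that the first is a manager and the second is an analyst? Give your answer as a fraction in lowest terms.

Multiply the conditional probabilities at each draw: 16/25 · 9/24 = 144/600 = 6/25.

6/25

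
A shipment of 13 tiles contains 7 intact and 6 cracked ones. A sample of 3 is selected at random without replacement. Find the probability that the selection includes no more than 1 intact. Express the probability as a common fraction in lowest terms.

125/286

There are C(13,3) = 286 ways to choose the 3.
Favorable selections (no more than 1 intact): C(7,0)·C(6,3) + C(7,1)·C(6,2) = 20 + 105 = 125.
Probability = 125/286.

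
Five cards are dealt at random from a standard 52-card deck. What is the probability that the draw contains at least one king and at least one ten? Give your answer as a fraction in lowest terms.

6509/64974

There are C(52,5) = 2598960 possible draws.
By inclusion-exclusion on the complements, draws missing all kings or all tens: C(48,5) + C(48,5) − C(44,5) = 1712304 + 1712304 − 1086008 = 2338600.
So draws with at least one of each: 2598960 − 2338600 = 260360, probability 260360/2598960 = 6509/64974.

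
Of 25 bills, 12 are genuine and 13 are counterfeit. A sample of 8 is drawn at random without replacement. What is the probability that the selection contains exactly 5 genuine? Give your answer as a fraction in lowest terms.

2288/10925

There are C(25,8) = 1081575 ways to choose 8 from 25.
Selections with exactly 5 genuine: choose 5 of the 12 genuine and 3 of the 13 counterfeit, C(12,5)·C(13,3) = 792·286 = 226512.
Probability = 226512/1081575 = 2288/10925.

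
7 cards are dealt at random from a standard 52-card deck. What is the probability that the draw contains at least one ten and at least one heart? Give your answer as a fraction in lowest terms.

53122231/133784560

There are C(52,7) = 133784560 possible draws.
By inclusion-exclusion on the complements, draws missing all tens or all hearts: C(48,7) + C(39,7) − C(36,7) = 73629072 + 15380937 − 8347680 = 80662329.
So draws with at least one of each: 133784560 − 80662329 = 53122231, probability 53122231/133784560.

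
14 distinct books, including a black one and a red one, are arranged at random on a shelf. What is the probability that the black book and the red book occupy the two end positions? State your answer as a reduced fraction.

There are 14! = 87178291200 arrangements.
Place the black book and the red book at the ends in 2 ways, arrange the remaining 12 in 12! = 479001600 ways: 2·479001600 = 958003200.
Probability = 958003200/87178291200 = 1/91.

1/91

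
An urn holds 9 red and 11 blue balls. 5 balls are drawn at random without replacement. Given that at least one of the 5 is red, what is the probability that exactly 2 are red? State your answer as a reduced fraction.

Work in counts. Selections with at least one red: C(20,5) − C(11,5) = 15504 − 462 = 15042.
Of those, selections where exactly 2 are red: C(9,2)·C(11,3) = 36·165 = 5940.
Conditional probability = 5940/15042 = 990/2507.

990/2507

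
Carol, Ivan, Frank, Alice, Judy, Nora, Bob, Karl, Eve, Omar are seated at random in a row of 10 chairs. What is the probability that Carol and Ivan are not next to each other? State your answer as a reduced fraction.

There are 10! = 3628800 arrangements.
Arrangements with Carol and Ivan adjacent: 2·9! = 725760.
So not adjacent: 3628800 − 725760 = 2903040, probability 2903040/3628800 = 4/5.

4/5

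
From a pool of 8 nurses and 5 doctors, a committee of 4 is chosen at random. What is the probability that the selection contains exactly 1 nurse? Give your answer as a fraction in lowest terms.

The sample space is all 4-subsets of the 13: C(13,4) = 715.
Selections with exactly 1 nurse: choose 1 of the 8 nurses and 3 of the 5 doctors, C(8,1)·C(5,3) = 8·10 = 80.
Probability = 80/715 = 16/143.

16/143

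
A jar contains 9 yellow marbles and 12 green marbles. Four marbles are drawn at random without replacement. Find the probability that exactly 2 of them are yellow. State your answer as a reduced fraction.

The sample space is all 4-subsets of the 21: C(21,4) = 5985.
Selections with exactly 2 yellow: choose 2 of the 9 yellow and 2 of the 12 green, C(9,2)·C(12,2) = 36·66 = 2376.
Probability = 2376/5985 = 264/665.

264/665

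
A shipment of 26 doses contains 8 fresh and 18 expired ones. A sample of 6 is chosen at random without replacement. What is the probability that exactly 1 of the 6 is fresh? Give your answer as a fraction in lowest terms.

The sample space is all 6-subsets of the 26: C(26,6) = 230230.
Selections with exactly 1 fresh: choose 1 of the 8 fresh and 5 of the 18 expired, C(8,1)·C(18,5) = 8·8568 = 68544.
Probability = 68544/230230 = 4896/16445.

4896/16445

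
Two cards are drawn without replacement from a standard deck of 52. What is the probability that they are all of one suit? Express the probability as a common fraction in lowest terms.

There are C(52,2) = 1326 possible 2-card hands.
Hands of one suit: 4 suits × C(13,2) = 4·78 = 312.
Probability = 312/1326 = 4/17.

4/17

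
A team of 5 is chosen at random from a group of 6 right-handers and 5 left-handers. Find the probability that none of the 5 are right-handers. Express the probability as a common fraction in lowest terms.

1/462

There are C(11,5) = 462 possible selections.
Selections with no right-handers (all left-handers): C(5,5) = 1.
Probability = 1/462.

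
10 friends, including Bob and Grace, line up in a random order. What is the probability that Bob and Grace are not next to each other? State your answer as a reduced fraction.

4/5

There are 10! = 3628800 arrangements.
Arrangements with Bob and Grace adjacent: 2·9! = 725760.
So not adjacent: 3628800 − 725760 = 2903040, probability 2903040/3628800 = 4/5.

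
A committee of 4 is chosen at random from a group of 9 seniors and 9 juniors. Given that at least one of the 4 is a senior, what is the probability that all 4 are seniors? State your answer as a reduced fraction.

7/163

Work in counts. Selections with at least one senior: C(18,4) − C(9,4) = 3060 − 126 = 2934.
Of those, selections where all 4 are seniors: C(9,4) = 126.
Conditional probability = 126/2934 = 7/163.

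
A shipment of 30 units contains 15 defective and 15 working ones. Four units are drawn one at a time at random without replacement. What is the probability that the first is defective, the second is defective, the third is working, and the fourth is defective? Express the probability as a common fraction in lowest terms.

Multiply the conditional probabilities at each draw: 15/30 · 14/29 · 15/28 · 13/27 = 40950/657720 = 65/1044.

65/1044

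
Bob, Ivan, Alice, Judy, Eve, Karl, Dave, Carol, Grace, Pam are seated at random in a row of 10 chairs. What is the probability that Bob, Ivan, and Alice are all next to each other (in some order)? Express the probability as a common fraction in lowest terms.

There are 10! = 3628800 arrangements.
Treat the three as one block: 8! placements × 3! orders within the block = 40320·6 = 241920.
Probability = 241920/3628800 = 1/15.

1/15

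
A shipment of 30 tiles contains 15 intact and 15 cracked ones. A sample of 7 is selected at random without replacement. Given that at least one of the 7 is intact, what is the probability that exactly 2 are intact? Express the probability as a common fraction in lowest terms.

Work in counts. Selections with at least one intact: C(30,7) − C(15,7) = 2035800 − 6435 = 2029365.
Of those, selections where exactly 2 are intact: C(15,2)·C(15,5) = 105·3003 = 315315.
Conditional probability = 315315/2029365 = 539/3469.

539/3469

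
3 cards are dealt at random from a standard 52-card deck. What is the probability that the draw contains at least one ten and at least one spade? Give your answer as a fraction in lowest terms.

There are C(52,3) = 22100 possible draws.
By inclusion-exclusion on the complements, draws missing all tens or all spades: C(48,3) + C(39,3) − C(36,3) = 17296 + 9139 − 7140 = 19295.
So draws with at least one of each: 22100 − 19295 = 2805, probability 2805/22100 = 33/260.

33/260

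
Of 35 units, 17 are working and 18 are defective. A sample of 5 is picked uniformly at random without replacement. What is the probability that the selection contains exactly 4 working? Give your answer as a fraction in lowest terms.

45/341

Total number of selections: C(35,5) = 324632.
Selections with exactly 4 working: choose 4 of the 17 working and 1 of the 18 defective, C(17,4)·C(18,1) = 2380·18 = 42840.
Probability = 42840/324632 = 45/341.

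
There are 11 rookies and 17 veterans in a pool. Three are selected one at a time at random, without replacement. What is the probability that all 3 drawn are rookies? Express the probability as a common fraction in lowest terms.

55/1092

Multiply the conditional probabilities at each draw: 11/28 · 10/27 · 9/26 = 990/19656 = 55/1092.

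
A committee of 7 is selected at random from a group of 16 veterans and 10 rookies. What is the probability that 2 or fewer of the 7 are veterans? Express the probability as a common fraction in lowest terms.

843/16445

Total selections: C(26,7) = 657800.
Favorable selections (2 or fewer veterans): C(16,0)·C(10,7) + C(16,1)·C(10,6) + C(16,2)·C(10,5) = 120 + 3360 + 30240 = 33720.
Probability = 33720/657800 = 843/16445.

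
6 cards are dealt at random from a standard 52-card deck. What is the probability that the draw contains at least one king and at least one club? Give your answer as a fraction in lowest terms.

6772177/20358520

There are C(52,6) = 20358520 possible draws.
By inclusion-exclusion on the complements, draws missing all kings or all clubs: C(48,6) + C(39,6) − C(36,6) = 12271512 + 3262623 − 1947792 = 13586343.
So draws with at least one of each: 20358520 − 13586343 = 6772177, probability 6772177/20358520.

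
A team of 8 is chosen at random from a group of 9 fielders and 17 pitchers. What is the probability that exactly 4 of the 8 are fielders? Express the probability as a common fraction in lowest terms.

The sample space is all 8-subsets of the 26: C(26,8) = 1562275.
Selections with exactly 4 fielders: choose 4 of the 9 fielders and 4 of the 17 pitchers, C(9,4)·C(17,4) = 126·2380 = 299880.
Probability = 299880/1562275 = 59976/312455.

59976/312455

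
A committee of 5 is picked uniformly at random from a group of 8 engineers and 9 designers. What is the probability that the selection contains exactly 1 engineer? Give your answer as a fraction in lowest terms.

36/221

Total number of selections: C(17,5) = 6188.
Selections with exactly 1 engineer: choose 1 of the 8 engineers and 4 of the 9 designers, C(8,1)·C(9,4) = 8·126 = 1008.
Probability = 1008/6188 = 36/221.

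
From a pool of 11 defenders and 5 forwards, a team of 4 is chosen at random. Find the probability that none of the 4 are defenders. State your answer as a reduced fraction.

1/364

There are C(16,4) = 1820 possible selections.
Selections with no defenders (all forwards): C(5,4) = 5.
Probability = 5/1820 = 1/364.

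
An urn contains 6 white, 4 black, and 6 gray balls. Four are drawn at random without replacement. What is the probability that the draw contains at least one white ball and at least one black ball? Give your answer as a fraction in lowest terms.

There are C(16,4) = 1820 possible draws.
By inclusion-exclusion on the complements, draws missing all white or all black: C(10,4) + C(12,4) − C(6,4) = 210 + 495 − 15 = 690.
So draws with at least one of each: 1820 − 690 = 1130, probability 1130/1820 = 113/182.

113/182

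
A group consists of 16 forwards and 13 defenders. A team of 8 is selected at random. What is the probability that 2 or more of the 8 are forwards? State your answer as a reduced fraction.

9938/10005

There are C(29,8) = 4292145 ways to choose the 8.
Count the complement (fewer than 2 forwards): C(16,0)·C(13,8) + C(16,1)·C(13,7) = 1287 + 27456 = 28743.
Probability = 1 − 28743/4292145 = 4263402/4292145 = 9938/10005.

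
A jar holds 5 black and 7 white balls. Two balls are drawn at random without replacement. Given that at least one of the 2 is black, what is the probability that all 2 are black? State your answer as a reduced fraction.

Work in counts. Selections with at least one black: C(12,2) − C(7,2) = 66 − 21 = 45.
Of those, selections where all 2 are black: C(5,2) = 10.
Conditional probability = 10/45 = 2/9.

2/9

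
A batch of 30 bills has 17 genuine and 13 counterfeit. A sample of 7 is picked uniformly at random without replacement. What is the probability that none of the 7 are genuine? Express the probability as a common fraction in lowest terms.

There are C(30,7) = 2035800 possible selections.
Selections with no genuine (all counterfeit): C(13,7) = 1716.
Probability = 1716/2035800 = 11/13050.

11/13050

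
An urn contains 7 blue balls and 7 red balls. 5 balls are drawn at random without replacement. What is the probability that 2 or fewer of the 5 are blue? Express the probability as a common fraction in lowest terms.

1/2

Total selections: C(14,5) = 2002.
Favorable selections (2 or fewer blue): C(7,0)·C(7,5) + C(7,1)·C(7,4) + C(7,2)·C(7,3) = 21 + 245 + 735 = 1001.
Probability = 1001/2002 = 1/2.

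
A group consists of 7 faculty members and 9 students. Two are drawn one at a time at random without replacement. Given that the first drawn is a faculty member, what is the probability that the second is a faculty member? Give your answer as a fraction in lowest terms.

After removing one faculty member, 15 remain: 6 faculty members and 9 students.
So the probability the next is a faculty member is 6/15 = 2/5.

2/5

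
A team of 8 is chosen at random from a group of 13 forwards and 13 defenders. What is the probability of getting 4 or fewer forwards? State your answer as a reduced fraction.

There are C(26,8) = 1562275 ways to choose the 8.
Count the complement (more than 4 forwards): C(13,5)·C(13,3) + C(13,6)·C(13,2) + C(13,7)·C(13,1) + C(13,8)·C(13,0) = 368082 + 133848 + 22308 + 1287 = 525525.
Probability = 1 − 525525/1562275 = 1036750/1562275 = 290/437.

290/437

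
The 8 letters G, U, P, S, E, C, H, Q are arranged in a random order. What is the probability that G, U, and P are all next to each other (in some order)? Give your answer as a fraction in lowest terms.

3/28

There are 8! = 40320 arrangements.
Treat the three as one block: 6! placements × 3! orders within the block = 720·6 = 4320.
Probability = 4320/40320 = 3/28.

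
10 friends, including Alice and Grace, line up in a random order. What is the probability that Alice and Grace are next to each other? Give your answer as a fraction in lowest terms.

There are 10! = 3628800 arrangements.
Treat Alice and Grace as a block: 9! arrangements of the blocks × 2 orders within the block = 2·362880 = 725760.
Probability = 725760/3628800 = 1/5.

1/5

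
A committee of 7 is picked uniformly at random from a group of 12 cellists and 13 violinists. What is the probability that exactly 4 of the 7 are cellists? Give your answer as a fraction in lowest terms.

1287/4370

Total number of selections: C(25,7) = 480700.
Selections with exactly 4 cellists: choose 4 of the 12 cellists and 3 of the 13 violinists, C(12,4)·C(13,3) = 495·286 = 141570.
Probability = 141570/480700 = 1287/4370.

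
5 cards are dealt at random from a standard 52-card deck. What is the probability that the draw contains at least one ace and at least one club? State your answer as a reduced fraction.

229297/866320

There are C(52,5) = 2598960 possible draws.
By inclusion-exclusion on the complements, draws missing all aces or all clubs: C(48,5) + C(39,5) − C(36,5) = 1712304 + 575757 − 376992 = 1911069.
So draws with at least one of each: 2598960 − 1911069 = 687891, probability 687891/2598960 = 229297/866320.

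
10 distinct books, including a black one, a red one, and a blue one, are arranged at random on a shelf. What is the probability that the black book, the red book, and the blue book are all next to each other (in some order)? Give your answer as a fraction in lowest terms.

There are 10! = 3628800 arrangements.
Treat the three as one block: 8! placements × 3! orders within the block = 40320·6 = 241920.
Probability = 241920/3628800 = 1/15.

1/15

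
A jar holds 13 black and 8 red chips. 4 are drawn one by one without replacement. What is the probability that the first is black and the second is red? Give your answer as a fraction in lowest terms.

Multiply the conditional probabilities at each draw: 13/21 · 8/20 = 104/420 = 26/105.

26/105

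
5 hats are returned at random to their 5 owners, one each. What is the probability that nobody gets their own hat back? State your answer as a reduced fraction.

11/30

There are 5! = 120 assignments.
By inclusion-exclusion, assignments with no fixed points: C(5,0)·5! − C(5,1)·4! + C(5,2)·3! − C(5,3)·2! + C(5,4)·1! − C(5,5)·0! = 44.
Probability = 44/120 = 11/30.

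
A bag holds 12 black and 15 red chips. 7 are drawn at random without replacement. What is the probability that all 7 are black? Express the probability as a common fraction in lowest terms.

There are C(27,7) = 888030 possible selections.
Selections with all black: C(12,7) = 792.
Probability = 792/888030 = 4/4485.

4/4485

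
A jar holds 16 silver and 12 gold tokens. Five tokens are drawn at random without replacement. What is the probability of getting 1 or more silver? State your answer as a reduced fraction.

There are C(28,5) = 98280 ways to choose the 5.
The complement is all 5 are gold: C(12,5) = 792.
Probability = 1 − 792/98280 = 97488/98280 = 1354/1365.

1354/1365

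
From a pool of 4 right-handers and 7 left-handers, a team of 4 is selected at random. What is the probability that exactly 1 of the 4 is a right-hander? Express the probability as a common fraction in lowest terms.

14/33

There are C(11,4) = 330 ways to choose 4 from 11.
Selections with exactly 1 right-hander: choose 1 of the 4 right-handers and 3 of the 7 left-handers, C(4,1)·C(7,3) = 4·35 = 140.
Probability = 140/330 = 14/33.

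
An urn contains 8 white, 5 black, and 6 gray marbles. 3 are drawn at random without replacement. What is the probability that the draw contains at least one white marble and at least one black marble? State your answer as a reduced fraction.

460/969

There are C(19,3) = 969 possible draws.
By inclusion-exclusion on the complements, draws missing all white or all black: C(11,3) + C(14,3) − C(6,3) = 165 + 364 − 20 = 509.
So draws with at least one of each: 969 − 509 = 460, probability 460/969.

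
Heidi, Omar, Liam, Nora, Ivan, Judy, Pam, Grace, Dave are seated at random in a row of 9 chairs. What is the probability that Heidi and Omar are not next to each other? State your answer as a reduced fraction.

There are 9! = 362880 arrangements.
Arrangements with Heidi and Omar adjacent: 2·8! = 80640.
So not adjacent: 362880 − 80640 = 282240, probability 282240/362880 = 7/9.

7/9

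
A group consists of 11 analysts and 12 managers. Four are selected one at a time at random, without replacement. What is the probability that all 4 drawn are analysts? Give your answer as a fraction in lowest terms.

Multiply the conditional probabilities at each draw: 11/23 · 10/22 · 9/21 · 8/20 = 7920/212520 = 6/161.

6/161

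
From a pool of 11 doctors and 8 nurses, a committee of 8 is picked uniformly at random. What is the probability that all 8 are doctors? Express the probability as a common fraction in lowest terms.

55/25194

There are C(19,8) = 75582 possible selections.
Selections with all doctors: C(11,8) = 165.
Probability = 165/75582 = 55/25194.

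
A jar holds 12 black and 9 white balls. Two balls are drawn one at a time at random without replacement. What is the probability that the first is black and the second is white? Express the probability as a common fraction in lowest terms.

9/35

Multiply the conditional probabilities at each draw: 12/21 · 9/20 = 108/420 = 9/35.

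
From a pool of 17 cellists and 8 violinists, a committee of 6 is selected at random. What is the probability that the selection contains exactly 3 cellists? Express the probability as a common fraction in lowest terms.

Total number of selections: C(25,6) = 177100.
Selections with exactly 3 cellists: choose 3 of the 17 cellists and 3 of the 8 violinists, C(17,3)·C(8,3) = 680·56 = 38080.
Probability = 38080/177100 = 272/1265.

272/1265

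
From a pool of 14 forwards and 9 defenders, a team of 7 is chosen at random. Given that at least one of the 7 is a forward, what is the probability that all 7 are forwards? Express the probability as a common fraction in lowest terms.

1144/81707

Work in counts. Selections with at least one forward: C(23,7) − C(9,7) = 245157 − 36 = 245121.
Of those, selections where all 7 are forwards: C(14,7) = 3432.
Conditional probability = 3432/245121 = 1144/81707.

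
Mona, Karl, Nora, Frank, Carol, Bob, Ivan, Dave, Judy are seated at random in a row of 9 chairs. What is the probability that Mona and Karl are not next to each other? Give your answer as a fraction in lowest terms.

7/9

There are 9! = 362880 arrangements.
Arrangements with Mona and Karl adjacent: 2·8! = 80640.
So not adjacent: 362880 − 80640 = 282240, probability 282240/362880 = 7/9.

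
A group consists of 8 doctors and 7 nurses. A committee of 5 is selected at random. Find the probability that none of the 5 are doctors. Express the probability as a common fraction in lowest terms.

There are C(15,5) = 3003 possible selections.
Selections with no doctors (all nurses): C(7,5) = 21.
Probability = 21/3003 = 1/143.

1/143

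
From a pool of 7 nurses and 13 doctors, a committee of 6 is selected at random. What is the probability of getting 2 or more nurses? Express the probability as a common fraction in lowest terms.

Total selections: C(20,6) = 38760.
Count the complement (fewer than 2 nurses): C(7,0)·C(13,6) + C(7,1)·C(13,5) = 1716 + 9009 = 10725.
Probability = 1 − 10725/38760 = 28035/38760 = 1869/2584.

1869/2584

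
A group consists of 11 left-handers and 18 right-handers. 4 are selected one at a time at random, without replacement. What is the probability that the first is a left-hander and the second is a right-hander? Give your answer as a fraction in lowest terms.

Multiply the conditional probabilities at each draw: 11/29 · 18/28 = 198/812 = 99/406.

99/406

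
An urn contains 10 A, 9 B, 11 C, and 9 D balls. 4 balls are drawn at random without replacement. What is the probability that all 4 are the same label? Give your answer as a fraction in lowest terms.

There are C(39,4) = 82251 ways to draw 4 balls.
All same label: C(10,4) + C(9,4) + C(11,4) + C(9,4) = 210 + 126 + 330 + 126 = 792.
Probability = 792/82251 = 88/9139.

88/9139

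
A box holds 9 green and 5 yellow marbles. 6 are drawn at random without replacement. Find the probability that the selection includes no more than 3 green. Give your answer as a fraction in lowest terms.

49/143

There are C(14,6) = 3003 ways to choose the 6.
Favorable selections (no more than 3 green): C(9,1)·C(5,5) + C(9,2)·C(5,4) + C(9,3)·C(5,3) = 9 + 180 + 840 = 1029.
Probability = 1029/3003 = 49/143.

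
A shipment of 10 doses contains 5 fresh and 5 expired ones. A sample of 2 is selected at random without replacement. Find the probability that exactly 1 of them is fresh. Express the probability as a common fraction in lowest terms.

5/9

The sample space is all 2-subsets of the 10: C(10,2) = 45.
Selections with exactly 1 fresh: choose 1 of the 5 fresh and 1 of the 5 expired, C(5,1)·C(5,1) = 5·5 = 25.
Probability = 25/45 = 5/9.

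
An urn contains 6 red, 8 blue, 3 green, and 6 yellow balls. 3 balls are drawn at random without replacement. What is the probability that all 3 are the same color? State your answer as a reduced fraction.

97/1771

There are C(23,3) = 1771 ways to draw 3 balls.
All same color: C(6,3) + C(8,3) + C(3,3) + C(6,3) = 20 + 56 + 1 + 20 = 97.
Probability = 97/1771.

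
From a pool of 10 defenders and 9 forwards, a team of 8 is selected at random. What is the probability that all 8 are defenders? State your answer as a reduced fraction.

5/8398

There are C(19,8) = 75582 possible selections.
Selections with all defenders: C(10,8) = 45.
Probability = 45/75582 = 5/8398.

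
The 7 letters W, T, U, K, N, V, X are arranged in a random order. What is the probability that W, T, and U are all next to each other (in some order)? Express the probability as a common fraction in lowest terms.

1/7

There are 7! = 5040 arrangements.
Treat the three as one block: 5! placements × 3! orders within the block = 120·6 = 720.
Probability = 720/5040 = 1/7.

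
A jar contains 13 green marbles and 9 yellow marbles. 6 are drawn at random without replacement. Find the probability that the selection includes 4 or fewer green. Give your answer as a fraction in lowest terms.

There are C(22,6) = 74613 ways to choose the 6.
Favorable selections (4 or fewer green): C(13,0)·C(9,6) + C(13,1)·C(9,5) + C(13,2)·C(9,4) + C(13,3)·C(9,3) + C(13,4)·C(9,2) = 84 + 1638 + 9828 + 24024 + 25740 = 61314.
Probability = 61314/74613 = 1858/2261.

1858/2261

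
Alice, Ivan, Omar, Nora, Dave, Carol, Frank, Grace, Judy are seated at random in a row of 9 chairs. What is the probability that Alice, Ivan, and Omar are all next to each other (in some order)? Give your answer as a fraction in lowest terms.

1/12

There are 9! = 362880 arrangements.
Treat the three as one block: 7! placements × 3! orders within the block = 5040·6 = 30240.
Probability = 30240/362880 = 1/12.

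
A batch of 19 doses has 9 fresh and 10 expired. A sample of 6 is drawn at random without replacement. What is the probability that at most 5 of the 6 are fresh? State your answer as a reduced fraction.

There are C(19,6) = 27132 ways to choose the 6.
The complement is exactly 6 fresh: C(9,6)·C(10,0) = 84.
Probability = 1 − 84/27132 = 27048/27132 = 322/323.

322/323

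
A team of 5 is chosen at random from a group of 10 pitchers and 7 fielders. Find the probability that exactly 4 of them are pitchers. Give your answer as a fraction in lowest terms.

The sample space is all 5-subsets of the 17: C(17,5) = 6188.
Selections with exactly 4 pitchers: choose 4 of the 10 pitchers and 1 of the 7 fielders, C(10,4)·C(7,1) = 210·7 = 1470.
Probability = 1470/6188 = 105/442.

105/442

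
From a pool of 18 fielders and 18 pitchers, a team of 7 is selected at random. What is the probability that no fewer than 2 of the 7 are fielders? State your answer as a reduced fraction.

6521/6820

There are C(36,7) = 8347680 ways to choose the 7.
Count the complement (fewer than 2 fielders): C(18,0)·C(18,7) + C(18,1)·C(18,6) = 31824 + 334152 = 365976.
Probability = 1 − 365976/8347680 = 7981704/8347680 = 6521/6820.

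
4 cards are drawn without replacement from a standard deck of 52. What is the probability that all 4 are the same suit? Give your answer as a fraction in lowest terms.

There are C(52,4) = 270725 possible 4-card hands.
Hands of one suit: 4 suits × C(13,4) = 4·715 = 2860.
Probability = 2860/270725 = 44/4165.

44/4165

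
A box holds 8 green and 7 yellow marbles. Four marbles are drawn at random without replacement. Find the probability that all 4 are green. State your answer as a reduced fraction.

2/39

There are C(15,4) = 1365 possible selections.
Selections with all green: C(8,4) = 70.
Probability = 70/1365 = 2/39.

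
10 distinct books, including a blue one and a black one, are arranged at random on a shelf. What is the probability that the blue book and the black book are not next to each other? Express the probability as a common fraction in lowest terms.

There are 10! = 3628800 arrangements.
Arrangements with the blue book and the black book adjacent: 2·9! = 725760.
So not adjacent: 3628800 − 725760 = 2903040, probability 2903040/3628800 = 4/5.

4/5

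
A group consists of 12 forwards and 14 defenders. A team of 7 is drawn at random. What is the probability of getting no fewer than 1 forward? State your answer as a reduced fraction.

572/575

There are C(26,7) = 657800 ways to choose the 7.
The complement is all 7 are defenders: C(14,7) = 3432.
Probability = 1 − 3432/657800 = 654368/657800 = 572/575.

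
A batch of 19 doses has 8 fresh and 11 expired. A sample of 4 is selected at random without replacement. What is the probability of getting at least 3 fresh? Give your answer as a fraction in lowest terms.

343/1938

Total selections: C(19,4) = 3876.
Favorable selections (at least 3 fresh): C(8,3)·C(11,1) + C(8,4)·C(11,0) = 616 + 70 = 686.
Probability = 686/3876 = 343/1938.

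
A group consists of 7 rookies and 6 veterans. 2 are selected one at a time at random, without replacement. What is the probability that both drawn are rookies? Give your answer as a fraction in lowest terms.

7/26

Multiply the conditional probabilities at each draw: 7/13 · 6/12 = 42/156 = 7/26.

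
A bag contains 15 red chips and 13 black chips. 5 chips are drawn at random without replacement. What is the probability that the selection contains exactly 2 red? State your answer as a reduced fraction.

The sample space is all 5-subsets of the 28: C(28,5) = 98280.
Selections with exactly 2 red: choose 2 of the 15 red and 3 of the 13 black, C(15,2)·C(13,3) = 105·286 = 30030.
Probability = 30030/98280 = 11/36.

11/36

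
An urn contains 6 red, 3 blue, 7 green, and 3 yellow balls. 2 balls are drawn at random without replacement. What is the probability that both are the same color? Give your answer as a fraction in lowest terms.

There are C(19,2) = 171 ways to draw 2 balls.
All same color: C(6,2) + C(3,2) + C(7,2) + C(3,2) = 15 + 3 + 21 + 3 = 42.
Probability = 42/171 = 14/57.

14/57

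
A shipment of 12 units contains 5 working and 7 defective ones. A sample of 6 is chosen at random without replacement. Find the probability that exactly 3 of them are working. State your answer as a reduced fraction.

25/66

There are C(12,6) = 924 ways to choose 6 from 12.
Selections with exactly 3 working: choose 3 of the 5 working and 3 of the 7 defective, C(5,3)·C(7,3) = 10·35 = 350.
Probability = 350/924 = 25/66.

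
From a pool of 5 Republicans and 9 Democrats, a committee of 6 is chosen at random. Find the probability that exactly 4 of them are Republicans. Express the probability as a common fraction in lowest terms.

60/1001

The sample space is all 6-subsets of the 14: C(14,6) = 3003.
Selections with exactly 4 Republicans: choose 4 of the 5 Republicans and 2 of the 9 Democrats, C(5,4)·C(9,2) = 5·36 = 180.
Probability = 180/3003 = 60/1001.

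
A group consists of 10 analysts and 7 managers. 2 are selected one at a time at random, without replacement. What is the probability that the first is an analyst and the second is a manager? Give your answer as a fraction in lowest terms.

Multiply the conditional probabilities at each draw: 10/17 · 7/16 = 70/272 = 35/136.

35/136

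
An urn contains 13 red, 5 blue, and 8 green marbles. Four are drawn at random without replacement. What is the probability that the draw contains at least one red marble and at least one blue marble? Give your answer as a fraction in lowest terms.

64/115

There are C(26,4) = 14950 possible draws.
By inclusion-exclusion on the complements, draws missing all red or all blue: C(13,4) + C(21,4) − C(8,4) = 715 + 5985 − 70 = 6630.
So draws with at least one of each: 14950 − 6630 = 8320, probability 8320/14950 = 64/115.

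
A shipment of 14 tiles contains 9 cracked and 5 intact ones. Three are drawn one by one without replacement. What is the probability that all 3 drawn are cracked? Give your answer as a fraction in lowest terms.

Multiply the conditional probabilities at each draw: 9/14 · 8/13 · 7/12 = 504/2184 = 3/13.

3/13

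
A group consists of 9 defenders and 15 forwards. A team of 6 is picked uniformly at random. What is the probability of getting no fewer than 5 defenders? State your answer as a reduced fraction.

There are C(24,6) = 134596 ways to choose the 6.
Favorable selections (no fewer than 5 defenders): C(9,5)·C(15,1) + C(9,6)·C(15,0) = 1890 + 84 = 1974.
Probability = 1974/134596 = 141/9614.

141/9614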